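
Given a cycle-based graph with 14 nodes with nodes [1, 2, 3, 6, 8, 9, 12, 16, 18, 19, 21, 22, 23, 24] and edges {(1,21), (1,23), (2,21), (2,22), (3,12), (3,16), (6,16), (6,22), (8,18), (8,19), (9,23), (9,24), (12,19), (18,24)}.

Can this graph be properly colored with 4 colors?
A valid 4-coloring: color 1: [1, 2, 3, 6, 9, 18, 19]; color 2: [8, 12, 16, 21, 22, 23, 24].
(χ(G) = 2 ≤ 4.)

Yes, G is 4-colorable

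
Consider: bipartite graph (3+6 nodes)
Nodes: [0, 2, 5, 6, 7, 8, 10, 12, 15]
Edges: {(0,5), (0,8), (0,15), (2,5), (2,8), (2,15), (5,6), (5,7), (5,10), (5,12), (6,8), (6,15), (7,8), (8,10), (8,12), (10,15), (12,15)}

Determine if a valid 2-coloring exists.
Yes, G is 2-colorable

A valid 2-coloring: color 1: [5, 8, 15]; color 2: [0, 2, 6, 7, 10, 12].
(χ(G) = 2 ≤ 2.)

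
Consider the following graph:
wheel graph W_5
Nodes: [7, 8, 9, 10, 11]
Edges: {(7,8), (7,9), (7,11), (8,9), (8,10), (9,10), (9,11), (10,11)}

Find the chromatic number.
Clique number ω(G) = 3 (lower bound: χ ≥ ω).
The clique on [8, 9, 10] has size 3, forcing χ ≥ 3, and the coloring below uses 3 colors, so χ(G) = 3.
A valid 3-coloring: color 1: [9]; color 2: [7, 10]; color 3: [8, 11].

χ(G) = 3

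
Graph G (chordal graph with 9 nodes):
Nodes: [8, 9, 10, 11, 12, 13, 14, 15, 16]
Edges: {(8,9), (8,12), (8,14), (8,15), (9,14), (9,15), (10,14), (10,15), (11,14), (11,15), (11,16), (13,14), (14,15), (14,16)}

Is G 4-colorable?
A valid 4-coloring: color 1: [12, 14]; color 2: [13, 15, 16]; color 3: [8, 10, 11]; color 4: [9].
(χ(G) = 4 ≤ 4.)

Yes, G is 4-colorable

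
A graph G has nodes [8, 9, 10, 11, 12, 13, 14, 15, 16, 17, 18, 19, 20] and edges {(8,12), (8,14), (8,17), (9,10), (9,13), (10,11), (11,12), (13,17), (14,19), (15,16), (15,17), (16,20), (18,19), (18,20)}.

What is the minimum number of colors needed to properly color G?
χ(G) = 3

Clique number ω(G) = 2 (lower bound: χ ≥ ω).
Odd cycle [12, 11, 10, 9, 13, 17, 8] needs 3 colors (χ ≥ 3).
The coloring below uses 3 colors, so χ(G) = 3.
A valid 3-coloring: color 1: [8, 9, 11, 15, 19, 20]; color 2: [10, 12, 14, 16, 17, 18]; color 3: [13].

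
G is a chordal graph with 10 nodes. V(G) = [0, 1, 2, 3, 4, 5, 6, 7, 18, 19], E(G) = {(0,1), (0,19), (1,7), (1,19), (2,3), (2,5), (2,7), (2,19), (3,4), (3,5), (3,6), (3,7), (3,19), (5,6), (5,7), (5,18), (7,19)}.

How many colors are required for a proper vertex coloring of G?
Clique number ω(G) = 4 (lower bound: χ ≥ ω).
The clique on [2, 3, 7, 19] has size 4, forcing χ ≥ 4, and the coloring below uses 4 colors, so χ(G) = 4.
A valid 4-coloring: color 1: [1, 3, 18]; color 2: [0, 4, 6, 7]; color 3: [5, 19]; color 4: [2].

χ(G) = 4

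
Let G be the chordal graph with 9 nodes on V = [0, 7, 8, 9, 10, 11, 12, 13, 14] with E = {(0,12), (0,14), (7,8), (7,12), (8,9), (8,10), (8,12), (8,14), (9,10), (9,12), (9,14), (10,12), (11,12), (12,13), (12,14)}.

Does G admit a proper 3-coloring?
No, G is not 3-colorable

The clique on vertices [8, 9, 10, 12] has size 4 > 3, so it alone needs 4 colors.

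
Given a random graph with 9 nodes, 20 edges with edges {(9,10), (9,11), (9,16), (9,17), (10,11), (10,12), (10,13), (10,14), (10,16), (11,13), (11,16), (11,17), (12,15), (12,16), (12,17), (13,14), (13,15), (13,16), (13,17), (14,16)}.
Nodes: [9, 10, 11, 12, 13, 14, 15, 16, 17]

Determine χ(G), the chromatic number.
χ(G) = 4

Clique number ω(G) = 4 (lower bound: χ ≥ ω).
The clique on [9, 10, 11, 16] has size 4, forcing χ ≥ 4, and the coloring below uses 4 colors, so χ(G) = 4.
A valid 4-coloring: color 1: [15, 16, 17]; color 2: [9, 12, 13]; color 3: [10]; color 4: [11, 14].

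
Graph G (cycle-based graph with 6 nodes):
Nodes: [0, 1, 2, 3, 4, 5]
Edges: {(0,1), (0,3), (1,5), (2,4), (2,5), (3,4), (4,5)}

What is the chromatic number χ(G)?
Clique number ω(G) = 3 (lower bound: χ ≥ ω).
The clique on [2, 4, 5] has size 3, forcing χ ≥ 3, and the coloring below uses 3 colors, so χ(G) = 3.
A valid 3-coloring: color 1: [1, 4]; color 2: [0, 5]; color 3: [2, 3].

χ(G) = 3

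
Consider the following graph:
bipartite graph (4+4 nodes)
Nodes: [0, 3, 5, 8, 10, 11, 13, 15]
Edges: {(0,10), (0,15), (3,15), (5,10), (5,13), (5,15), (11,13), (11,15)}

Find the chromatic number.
χ(G) = 2

Clique number ω(G) = 2 (lower bound: χ ≥ ω).
The graph is bipartite (no odd cycle), so 2 colors suffice: χ(G) = 2.
A valid 2-coloring: color 1: [8, 10, 13, 15]; color 2: [0, 3, 5, 11].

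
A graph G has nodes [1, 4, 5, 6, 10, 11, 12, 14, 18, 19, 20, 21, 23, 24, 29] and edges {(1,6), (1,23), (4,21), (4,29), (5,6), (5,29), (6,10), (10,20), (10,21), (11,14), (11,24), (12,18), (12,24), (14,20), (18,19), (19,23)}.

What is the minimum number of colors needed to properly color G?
Clique number ω(G) = 2 (lower bound: χ ≥ ω).
Odd cycle [19, 18, 12, 24, 11, 14, 20, 10, 6, 1, 23] needs 3 colors (χ ≥ 3).
The coloring below uses 3 colors, so χ(G) = 3.
A valid 3-coloring: color 1: [1, 4, 5, 10, 11, 12, 19]; color 2: [6, 14, 18, 21, 23, 24, 29]; color 3: [20].

χ(G) = 3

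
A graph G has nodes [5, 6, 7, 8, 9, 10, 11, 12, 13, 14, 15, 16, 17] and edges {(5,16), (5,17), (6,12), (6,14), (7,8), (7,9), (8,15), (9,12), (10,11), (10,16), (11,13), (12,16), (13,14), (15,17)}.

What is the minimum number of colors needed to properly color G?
χ(G) = 3

Clique number ω(G) = 2 (lower bound: χ ≥ ω).
Odd cycle [6, 14, 13, 11, 10, 16, 12] needs 3 colors (χ ≥ 3).
The coloring below uses 3 colors, so χ(G) = 3.
A valid 3-coloring: color 1: [5, 7, 11, 12, 14, 15]; color 2: [6, 8, 9, 13, 16, 17]; color 3: [10].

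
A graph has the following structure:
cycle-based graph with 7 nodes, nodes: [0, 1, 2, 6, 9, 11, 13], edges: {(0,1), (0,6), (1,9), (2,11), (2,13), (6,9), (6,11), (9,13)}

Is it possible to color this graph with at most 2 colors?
No, G is not 2-colorable

Odd cycle [11, 6, 9, 13, 2] needs 3 colors (χ ≥ 3).
Hence χ(G) ≥ 3 > 2, so no proper 2-coloring exists.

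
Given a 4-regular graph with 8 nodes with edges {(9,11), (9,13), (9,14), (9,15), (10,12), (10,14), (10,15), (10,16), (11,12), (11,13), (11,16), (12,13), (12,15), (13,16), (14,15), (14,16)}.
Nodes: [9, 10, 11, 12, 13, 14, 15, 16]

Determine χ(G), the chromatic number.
Clique number ω(G) = 3 (lower bound: χ ≥ ω).
Suppose a proper 3-coloring c exists. The clique [9, 11, 13] takes 3 distinct colors; by symmetry let c(9) = 1, c(11) = 2, c(13) = 3.
- Vertex 12: neighbors [11, 13] already have colors [2, 3] ⇒ c(12) = 1.
- Vertex 16: neighbors [11, 13] already have colors [2, 3] ⇒ c(16) = 1.
- Vertex 10: neighbors [12] already have colors [1]; try each remaining color.
- Case c(10) = 2:
  - Vertex 14: neighbors [9, 10] already have colors [1, 2] ⇒ c(14) = 3.
  - Vertex 15: neighbors [9, 10, 14] already have colors [1, 2, 3] — all 3 colors blocked. Contradiction.
- Case c(10) = 3:
  - Vertex 14: neighbors [9, 10] already have colors [1, 3] ⇒ c(14) = 2.
  - Vertex 15: neighbors [9, 14, 10] already have colors [1, 2, 3] — all 3 colors blocked. Contradiction.
Every case ends in a contradiction, so G has no proper 3-coloring (χ ≥ 4).
The coloring below uses 4 colors, so χ(G) = 4.
A valid 4-coloring: color 1: [12, 14]; color 2: [11, 15]; color 3: [10, 13]; color 4: [9, 16].

χ(G) = 4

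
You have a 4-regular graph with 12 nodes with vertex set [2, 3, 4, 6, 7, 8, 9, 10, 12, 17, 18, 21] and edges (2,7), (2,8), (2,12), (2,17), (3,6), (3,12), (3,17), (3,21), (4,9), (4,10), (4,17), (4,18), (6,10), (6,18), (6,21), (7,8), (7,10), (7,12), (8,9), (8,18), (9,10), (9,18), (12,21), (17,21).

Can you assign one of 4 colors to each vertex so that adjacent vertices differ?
Yes, G is 4-colorable

A valid 4-coloring: color 1: [2, 10, 18, 21]; color 2: [4, 6, 8, 12]; color 3: [7, 9, 17]; color 4: [3].
(χ(G) = 4 ≤ 4.)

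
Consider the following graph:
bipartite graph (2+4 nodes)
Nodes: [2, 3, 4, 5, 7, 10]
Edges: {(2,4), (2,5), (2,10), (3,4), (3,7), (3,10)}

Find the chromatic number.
Clique number ω(G) = 2 (lower bound: χ ≥ ω).
The graph is bipartite (no odd cycle), so 2 colors suffice: χ(G) = 2.
A valid 2-coloring: color 1: [2, 3]; color 2: [4, 5, 7, 10].

χ(G) = 2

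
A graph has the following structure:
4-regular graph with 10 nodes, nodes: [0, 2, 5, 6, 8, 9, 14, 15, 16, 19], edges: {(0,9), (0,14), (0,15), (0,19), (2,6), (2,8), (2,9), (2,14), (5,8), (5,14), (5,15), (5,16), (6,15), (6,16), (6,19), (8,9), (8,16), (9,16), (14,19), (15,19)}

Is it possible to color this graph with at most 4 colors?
Yes, G is 4-colorable

A valid 4-coloring: color 1: [0, 6, 8]; color 2: [9, 14, 15]; color 3: [2, 16, 19]; color 4: [5].
(χ(G) = 4 ≤ 4.)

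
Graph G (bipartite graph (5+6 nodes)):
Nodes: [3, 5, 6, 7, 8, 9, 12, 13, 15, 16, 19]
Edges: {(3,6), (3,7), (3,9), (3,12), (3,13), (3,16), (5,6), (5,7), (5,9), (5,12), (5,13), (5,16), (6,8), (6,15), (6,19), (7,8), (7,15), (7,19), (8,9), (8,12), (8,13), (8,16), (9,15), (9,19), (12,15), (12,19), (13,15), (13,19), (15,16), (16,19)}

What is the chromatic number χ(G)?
χ(G) = 2

Clique number ω(G) = 2 (lower bound: χ ≥ ω).
The graph is bipartite (no odd cycle), so 2 colors suffice: χ(G) = 2.
A valid 2-coloring: color 1: [3, 5, 8, 15, 19]; color 2: [6, 7, 9, 12, 13, 16].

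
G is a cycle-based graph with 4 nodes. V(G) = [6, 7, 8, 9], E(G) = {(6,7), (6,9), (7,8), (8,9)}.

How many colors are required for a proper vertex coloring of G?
Clique number ω(G) = 2 (lower bound: χ ≥ ω).
The graph is bipartite (no odd cycle), so 2 colors suffice: χ(G) = 2.
A valid 2-coloring: color 1: [7, 9]; color 2: [6, 8].

χ(G) = 2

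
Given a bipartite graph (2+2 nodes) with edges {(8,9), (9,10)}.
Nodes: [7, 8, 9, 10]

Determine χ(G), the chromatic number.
Clique number ω(G) = 2 (lower bound: χ ≥ ω).
The graph is bipartite (no odd cycle), so 2 colors suffice: χ(G) = 2.
A valid 2-coloring: color 1: [7, 9]; color 2: [8, 10].

χ(G) = 2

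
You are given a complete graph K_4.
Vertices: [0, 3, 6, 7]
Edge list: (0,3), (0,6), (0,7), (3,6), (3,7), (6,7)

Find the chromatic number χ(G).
χ(G) = 4

Clique number ω(G) = 4 (lower bound: χ ≥ ω).
The clique on [0, 3, 6, 7] has size 4, forcing χ ≥ 4, and the coloring below uses 4 colors, so χ(G) = 4.
A valid 4-coloring: color 1: [0]; color 2: [7]; color 3: [3]; color 4: [6].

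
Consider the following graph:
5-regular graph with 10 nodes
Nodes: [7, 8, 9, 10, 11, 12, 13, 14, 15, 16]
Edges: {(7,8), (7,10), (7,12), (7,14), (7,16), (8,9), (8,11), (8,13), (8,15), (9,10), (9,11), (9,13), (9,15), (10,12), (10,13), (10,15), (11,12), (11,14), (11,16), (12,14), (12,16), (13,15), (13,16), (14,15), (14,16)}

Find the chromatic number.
Clique number ω(G) = 4 (lower bound: χ ≥ ω).
The clique on [7, 12, 14, 16] has size 4, forcing χ ≥ 4, and the coloring below uses 4 colors, so χ(G) = 4.
A valid 4-coloring: color 1: [9, 12]; color 2: [7, 11, 13]; color 3: [8, 10, 14]; color 4: [15, 16].

χ(G) = 4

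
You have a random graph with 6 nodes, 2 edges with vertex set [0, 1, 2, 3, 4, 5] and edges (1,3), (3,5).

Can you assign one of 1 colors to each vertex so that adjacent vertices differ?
Edge (1,3) forces its endpoints to differ, so 1 color is not enough.

No, G is not 1-colorable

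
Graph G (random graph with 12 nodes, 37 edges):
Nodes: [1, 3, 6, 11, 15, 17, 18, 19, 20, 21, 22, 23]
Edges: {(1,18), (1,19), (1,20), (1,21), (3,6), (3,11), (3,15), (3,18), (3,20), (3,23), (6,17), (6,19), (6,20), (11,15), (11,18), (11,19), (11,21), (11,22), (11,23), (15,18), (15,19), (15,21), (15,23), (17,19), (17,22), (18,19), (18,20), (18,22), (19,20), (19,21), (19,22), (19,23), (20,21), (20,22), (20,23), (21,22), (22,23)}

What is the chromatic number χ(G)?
χ(G) = 4

Clique number ω(G) = 4 (lower bound: χ ≥ ω).
The clique on [11, 18, 19, 22] has size 4, forcing χ ≥ 4, and the coloring below uses 4 colors, so χ(G) = 4.
A valid 4-coloring: color 1: [3, 19]; color 2: [11, 17, 20]; color 3: [6, 18, 21, 23]; color 4: [1, 15, 22].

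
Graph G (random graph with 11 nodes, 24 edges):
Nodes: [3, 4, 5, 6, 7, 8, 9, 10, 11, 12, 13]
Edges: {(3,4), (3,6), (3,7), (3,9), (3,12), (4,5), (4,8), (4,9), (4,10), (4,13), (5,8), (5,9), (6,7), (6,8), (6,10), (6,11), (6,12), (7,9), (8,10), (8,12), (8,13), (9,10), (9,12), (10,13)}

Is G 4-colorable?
A valid 4-coloring: color 1: [4, 6]; color 2: [8, 9, 11]; color 3: [3, 5, 10]; color 4: [7, 12, 13].
(χ(G) = 4 ≤ 4.)

Yes, G is 4-colorable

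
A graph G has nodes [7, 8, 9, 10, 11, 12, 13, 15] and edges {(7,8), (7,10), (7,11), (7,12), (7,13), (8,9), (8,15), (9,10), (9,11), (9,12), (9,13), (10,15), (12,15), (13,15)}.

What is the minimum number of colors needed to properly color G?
Clique number ω(G) = 2 (lower bound: χ ≥ ω).
The graph is bipartite (no odd cycle), so 2 colors suffice: χ(G) = 2.
A valid 2-coloring: color 1: [7, 9, 15]; color 2: [8, 10, 11, 12, 13].

χ(G) = 2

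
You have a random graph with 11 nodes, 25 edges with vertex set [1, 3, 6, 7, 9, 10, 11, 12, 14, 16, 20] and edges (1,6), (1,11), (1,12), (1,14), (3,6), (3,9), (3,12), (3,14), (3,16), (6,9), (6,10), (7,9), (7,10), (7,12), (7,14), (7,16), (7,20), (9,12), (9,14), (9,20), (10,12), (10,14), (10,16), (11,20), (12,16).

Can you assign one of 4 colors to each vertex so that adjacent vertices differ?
Yes, G is 4-colorable

A valid 4-coloring: color 1: [1, 9, 16]; color 2: [6, 7, 11]; color 3: [12, 14, 20]; color 4: [3, 10].
(χ(G) = 4 ≤ 4.)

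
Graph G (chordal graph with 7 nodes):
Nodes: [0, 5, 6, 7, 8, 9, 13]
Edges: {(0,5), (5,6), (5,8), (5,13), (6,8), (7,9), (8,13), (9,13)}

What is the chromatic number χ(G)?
Clique number ω(G) = 3 (lower bound: χ ≥ ω).
The clique on [5, 8, 13] has size 3, forcing χ ≥ 3, and the coloring below uses 3 colors, so χ(G) = 3.
A valid 3-coloring: color 1: [5, 9]; color 2: [0, 6, 7, 13]; color 3: [8].

χ(G) = 3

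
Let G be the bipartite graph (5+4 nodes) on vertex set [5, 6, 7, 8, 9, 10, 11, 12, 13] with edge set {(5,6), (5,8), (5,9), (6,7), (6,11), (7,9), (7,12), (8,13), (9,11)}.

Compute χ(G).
Clique number ω(G) = 2 (lower bound: χ ≥ ω).
The graph is bipartite (no odd cycle), so 2 colors suffice: χ(G) = 2.
A valid 2-coloring: color 1: [5, 7, 10, 11, 13]; color 2: [6, 8, 9, 12].

χ(G) = 2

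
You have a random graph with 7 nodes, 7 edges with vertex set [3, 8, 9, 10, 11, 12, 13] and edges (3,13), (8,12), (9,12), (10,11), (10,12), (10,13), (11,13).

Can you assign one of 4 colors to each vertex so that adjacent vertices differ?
Yes, G is 4-colorable

A valid 4-coloring: color 1: [12, 13]; color 2: [3, 8, 9, 10]; color 3: [11].
(χ(G) = 3 ≤ 4.)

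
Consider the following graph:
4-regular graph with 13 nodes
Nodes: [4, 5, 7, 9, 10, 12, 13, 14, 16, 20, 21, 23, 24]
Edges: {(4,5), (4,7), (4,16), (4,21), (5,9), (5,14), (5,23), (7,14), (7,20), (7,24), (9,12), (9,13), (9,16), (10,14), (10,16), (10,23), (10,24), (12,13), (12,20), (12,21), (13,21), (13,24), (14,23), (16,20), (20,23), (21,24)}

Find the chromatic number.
Clique number ω(G) = 3 (lower bound: χ ≥ ω).
Suppose a proper 3-coloring c exists. The clique [5, 14, 23] takes 3 distinct colors; by symmetry let c(5) = 1, c(14) = 2, c(23) = 3.
- Vertex 10: neighbors [14, 23] already have colors [2, 3] ⇒ c(10) = 1.
- Vertex 4: neighbors [5] already have colors [1]; try each remaining color.
- Case c(4) = 2:
  - Vertex 16: neighbors [10, 4] already have colors [1, 2] ⇒ c(16) = 3.
  - Vertex 9: neighbors [5, 16] already have colors [1, 3] ⇒ c(9) = 2.
  - Vertex 12: neighbors [9] already have colors [2]; try each remaining color.
  - Case c(12) = 1:
    - Vertex 13: neighbors [12, 9] already have colors [1, 2] ⇒ c(13) = 3.
    - Vertex 21: neighbors [12, 4, 13] already have colors [1, 2, 3] — all 3 colors blocked. Contradiction.
  - Case c(12) = 3:
    - Vertex 13: neighbors [9, 12] already have colors [2, 3] ⇒ c(13) = 1.
    - Vertex 21: neighbors [13, 4, 12] already have colors [1, 2, 3] — all 3 colors blocked. Contradiction.
- Case c(4) = 3:
  - Vertex 7: neighbors [14, 4] already have colors [2, 3] ⇒ c(7) = 1.
  - Vertex 16: neighbors [10, 4] already have colors [1, 3] ⇒ c(16) = 2.
  - Vertex 20: neighbors [7, 16, 23] already have colors [1, 2, 3] — all 3 colors blocked. Contradiction.
Every case ends in a contradiction, so G has no proper 3-coloring (χ ≥ 4).
The coloring below uses 4 colors, so χ(G) = 4.
A valid 4-coloring: color 1: [4, 9, 14, 20, 24]; color 2: [5, 7, 10, 12]; color 3: [13, 16, 23]; color 4: [21].

χ(G) = 4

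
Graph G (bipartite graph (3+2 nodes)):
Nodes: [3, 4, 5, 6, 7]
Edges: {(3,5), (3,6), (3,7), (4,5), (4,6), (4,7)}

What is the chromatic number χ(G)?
Clique number ω(G) = 2 (lower bound: χ ≥ ω).
The graph is bipartite (no odd cycle), so 2 colors suffice: χ(G) = 2.
A valid 2-coloring: color 1: [3, 4]; color 2: [5, 6, 7].

χ(G) = 2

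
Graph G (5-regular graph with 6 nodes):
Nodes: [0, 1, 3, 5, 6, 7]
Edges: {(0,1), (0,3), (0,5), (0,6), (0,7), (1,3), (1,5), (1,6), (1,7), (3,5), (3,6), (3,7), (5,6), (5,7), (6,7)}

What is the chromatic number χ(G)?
χ(G) = 6

Clique number ω(G) = 6 (lower bound: χ ≥ ω).
The clique on [0, 1, 3, 5, 6, 7] has size 6, forcing χ ≥ 6, and the coloring below uses 6 colors, so χ(G) = 6.
A valid 6-coloring: color 1: [0]; color 2: [1]; color 3: [3]; color 4: [7]; color 5: [5]; color 6: [6].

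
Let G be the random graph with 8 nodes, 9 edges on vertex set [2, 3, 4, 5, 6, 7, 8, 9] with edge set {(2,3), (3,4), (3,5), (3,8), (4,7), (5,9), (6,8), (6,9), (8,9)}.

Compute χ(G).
Clique number ω(G) = 3 (lower bound: χ ≥ ω).
The clique on [6, 8, 9] has size 3, forcing χ ≥ 3, and the coloring below uses 3 colors, so χ(G) = 3.
A valid 3-coloring: color 1: [3, 7, 9]; color 2: [2, 4, 5, 8]; color 3: [6].

χ(G) = 3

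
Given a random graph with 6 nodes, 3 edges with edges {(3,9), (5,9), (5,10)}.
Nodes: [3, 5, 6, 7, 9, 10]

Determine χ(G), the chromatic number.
χ(G) = 2

Clique number ω(G) = 2 (lower bound: χ ≥ ω).
The graph is bipartite (no odd cycle), so 2 colors suffice: χ(G) = 2.
A valid 2-coloring: color 1: [3, 5, 6, 7]; color 2: [9, 10].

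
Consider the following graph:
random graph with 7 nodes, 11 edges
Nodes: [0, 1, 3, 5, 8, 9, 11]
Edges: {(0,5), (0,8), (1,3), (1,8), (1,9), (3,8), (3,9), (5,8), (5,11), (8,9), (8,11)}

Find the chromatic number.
χ(G) = 4

Clique number ω(G) = 4 (lower bound: χ ≥ ω).
The clique on [1, 3, 8, 9] has size 4, forcing χ ≥ 4, and the coloring below uses 4 colors, so χ(G) = 4.
A valid 4-coloring: color 1: [8]; color 2: [1, 5]; color 3: [0, 9, 11]; color 4: [3].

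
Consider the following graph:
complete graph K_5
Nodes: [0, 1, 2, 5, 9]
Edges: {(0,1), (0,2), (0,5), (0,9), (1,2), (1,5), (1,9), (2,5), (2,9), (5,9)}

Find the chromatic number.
Clique number ω(G) = 5 (lower bound: χ ≥ ω).
The clique on [0, 1, 2, 5, 9] has size 5, forcing χ ≥ 5, and the coloring below uses 5 colors, so χ(G) = 5.
A valid 5-coloring: color 1: [5]; color 2: [2]; color 3: [9]; color 4: [1]; color 5: [0].

χ(G) = 5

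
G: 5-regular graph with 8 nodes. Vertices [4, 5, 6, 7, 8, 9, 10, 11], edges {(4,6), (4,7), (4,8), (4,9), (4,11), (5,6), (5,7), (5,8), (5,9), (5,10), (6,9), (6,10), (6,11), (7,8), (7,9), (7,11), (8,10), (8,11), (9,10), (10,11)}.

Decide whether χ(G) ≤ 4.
Yes, G is 4-colorable

A valid 4-coloring: color 1: [5, 11]; color 2: [4, 10]; color 3: [6, 7]; color 4: [8, 9].
(χ(G) = 4 ≤ 4.)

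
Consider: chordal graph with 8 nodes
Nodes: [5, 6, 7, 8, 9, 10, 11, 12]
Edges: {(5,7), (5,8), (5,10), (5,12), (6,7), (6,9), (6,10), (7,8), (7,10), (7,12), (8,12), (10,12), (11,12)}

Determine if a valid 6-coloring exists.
Yes, G is 6-colorable

A valid 6-coloring: color 1: [6, 12]; color 2: [7, 9, 11]; color 3: [8, 10]; color 4: [5].
(χ(G) = 4 ≤ 6.)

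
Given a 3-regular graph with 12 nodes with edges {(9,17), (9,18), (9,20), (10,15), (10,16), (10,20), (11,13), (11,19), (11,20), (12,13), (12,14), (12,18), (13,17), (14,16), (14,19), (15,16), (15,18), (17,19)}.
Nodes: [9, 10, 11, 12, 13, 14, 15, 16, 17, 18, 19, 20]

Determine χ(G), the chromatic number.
Clique number ω(G) = 3 (lower bound: χ ≥ ω).
The clique on [10, 15, 16] has size 3, forcing χ ≥ 3, and the coloring below uses 3 colors, so χ(G) = 3.
A valid 3-coloring: color 1: [9, 12, 15, 19]; color 2: [13, 16, 18, 20]; color 3: [10, 11, 14, 17].

χ(G) = 3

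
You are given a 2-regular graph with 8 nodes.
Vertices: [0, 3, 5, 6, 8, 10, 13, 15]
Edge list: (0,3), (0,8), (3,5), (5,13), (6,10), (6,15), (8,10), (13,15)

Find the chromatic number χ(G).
χ(G) = 2

Clique number ω(G) = 2 (lower bound: χ ≥ ω).
The graph is bipartite (no odd cycle), so 2 colors suffice: χ(G) = 2.
A valid 2-coloring: color 1: [3, 6, 8, 13]; color 2: [0, 5, 10, 15].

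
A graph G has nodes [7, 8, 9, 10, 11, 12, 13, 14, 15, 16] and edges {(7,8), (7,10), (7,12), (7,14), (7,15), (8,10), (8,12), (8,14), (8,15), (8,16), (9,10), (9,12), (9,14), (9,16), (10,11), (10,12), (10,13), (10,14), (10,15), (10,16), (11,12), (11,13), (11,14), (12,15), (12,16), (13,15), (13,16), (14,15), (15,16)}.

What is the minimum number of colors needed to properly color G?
χ(G) = 5

Clique number ω(G) = 5 (lower bound: χ ≥ ω).
The clique on [8, 10, 12, 15, 16] has size 5, forcing χ ≥ 5, and the coloring below uses 5 colors, so χ(G) = 5.
A valid 5-coloring: color 1: [10]; color 2: [9, 11, 15]; color 3: [12, 13, 14]; color 4: [8]; color 5: [7, 16].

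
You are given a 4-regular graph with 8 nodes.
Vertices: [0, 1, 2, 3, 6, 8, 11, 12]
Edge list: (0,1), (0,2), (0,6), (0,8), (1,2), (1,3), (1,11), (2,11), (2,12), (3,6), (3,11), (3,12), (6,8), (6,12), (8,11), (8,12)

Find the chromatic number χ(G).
χ(G) = 3

Clique number ω(G) = 3 (lower bound: χ ≥ ω).
The clique on [0, 6, 8] has size 3, forcing χ ≥ 3, and the coloring below uses 3 colors, so χ(G) = 3.
A valid 3-coloring: color 1: [0, 11, 12]; color 2: [1, 6]; color 3: [2, 3, 8].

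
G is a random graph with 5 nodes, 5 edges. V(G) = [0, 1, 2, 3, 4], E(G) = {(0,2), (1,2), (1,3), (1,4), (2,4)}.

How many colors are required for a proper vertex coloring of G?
χ(G) = 3

Clique number ω(G) = 3 (lower bound: χ ≥ ω).
The clique on [1, 2, 4] has size 3, forcing χ ≥ 3, and the coloring below uses 3 colors, so χ(G) = 3.
A valid 3-coloring: color 1: [0, 1]; color 2: [2, 3]; color 3: [4].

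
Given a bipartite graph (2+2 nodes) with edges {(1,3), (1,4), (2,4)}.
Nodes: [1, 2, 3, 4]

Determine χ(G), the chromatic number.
χ(G) = 2

Clique number ω(G) = 2 (lower bound: χ ≥ ω).
The graph is bipartite (no odd cycle), so 2 colors suffice: χ(G) = 2.
A valid 2-coloring: color 1: [1, 2]; color 2: [3, 4].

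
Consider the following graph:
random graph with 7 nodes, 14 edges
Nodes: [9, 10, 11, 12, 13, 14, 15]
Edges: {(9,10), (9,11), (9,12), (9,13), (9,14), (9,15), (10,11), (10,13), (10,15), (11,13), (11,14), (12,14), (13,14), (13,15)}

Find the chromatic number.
Clique number ω(G) = 4 (lower bound: χ ≥ ω).
The clique on [9, 10, 11, 13] has size 4, forcing χ ≥ 4, and the coloring below uses 4 colors, so χ(G) = 4.
A valid 4-coloring: color 1: [9]; color 2: [12, 13]; color 3: [11, 15]; color 4: [10, 14].

χ(G) = 4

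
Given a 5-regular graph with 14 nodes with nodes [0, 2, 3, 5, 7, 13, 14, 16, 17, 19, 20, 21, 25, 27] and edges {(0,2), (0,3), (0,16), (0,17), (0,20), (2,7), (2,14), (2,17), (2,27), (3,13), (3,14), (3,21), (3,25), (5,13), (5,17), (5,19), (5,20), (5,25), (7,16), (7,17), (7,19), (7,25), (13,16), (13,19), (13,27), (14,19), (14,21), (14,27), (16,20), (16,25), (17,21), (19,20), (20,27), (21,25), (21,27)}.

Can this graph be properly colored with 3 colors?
No, G is not 3-colorable

Suppose a proper 3-coloring c exists. The clique [0, 2, 17] takes 3 distinct colors; by symmetry let c(0) = 1, c(2) = 2, c(17) = 3.
- Vertex 7: neighbors [2, 17] already have colors [2, 3] ⇒ c(7) = 1.
- Vertex 3: neighbors [0] already have colors [1]; try each remaining color.
- Case c(3) = 2:
  - Vertex 21: neighbors [3, 17] already have colors [2, 3] ⇒ c(21) = 1.
  - Vertex 27: neighbors [21, 2] already have colors [1, 2] ⇒ c(27) = 3.
  - Vertex 14: neighbors [21, 2, 27] already have colors [1, 2, 3] — all 3 colors blocked. Contradiction.
- Case c(3) = 3:
  - Vertex 14: neighbors [2, 3] already have colors [2, 3] ⇒ c(14) = 1.
  - Vertex 25: neighbors [7, 3] already have colors [1, 3] ⇒ c(25) = 2.
  - Vertex 21: neighbors [14, 25, 3] already have colors [1, 2, 3] — all 3 colors blocked. Contradiction.
Every case ends in a contradiction, so G has no proper 3-coloring (χ ≥ 4).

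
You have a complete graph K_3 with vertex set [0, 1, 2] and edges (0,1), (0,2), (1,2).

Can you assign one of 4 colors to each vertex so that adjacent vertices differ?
Yes, G is 4-colorable

A valid 4-coloring: color 1: [0]; color 2: [1]; color 3: [2].
(χ(G) = 3 ≤ 4.)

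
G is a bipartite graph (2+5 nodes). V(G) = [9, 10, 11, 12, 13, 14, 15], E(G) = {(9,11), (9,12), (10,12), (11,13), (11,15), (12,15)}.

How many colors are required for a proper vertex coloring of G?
Clique number ω(G) = 2 (lower bound: χ ≥ ω).
The graph is bipartite (no odd cycle), so 2 colors suffice: χ(G) = 2.
A valid 2-coloring: color 1: [11, 12, 14]; color 2: [9, 10, 13, 15].

χ(G) = 2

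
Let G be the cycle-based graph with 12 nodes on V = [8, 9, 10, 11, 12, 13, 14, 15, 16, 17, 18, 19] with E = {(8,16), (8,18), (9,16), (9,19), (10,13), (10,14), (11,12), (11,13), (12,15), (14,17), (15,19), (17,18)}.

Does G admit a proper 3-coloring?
Yes, G is 3-colorable

A valid 3-coloring: color 1: [12, 13, 14, 16, 18, 19]; color 2: [8, 9, 10, 11, 15, 17].
(χ(G) = 2 ≤ 3.)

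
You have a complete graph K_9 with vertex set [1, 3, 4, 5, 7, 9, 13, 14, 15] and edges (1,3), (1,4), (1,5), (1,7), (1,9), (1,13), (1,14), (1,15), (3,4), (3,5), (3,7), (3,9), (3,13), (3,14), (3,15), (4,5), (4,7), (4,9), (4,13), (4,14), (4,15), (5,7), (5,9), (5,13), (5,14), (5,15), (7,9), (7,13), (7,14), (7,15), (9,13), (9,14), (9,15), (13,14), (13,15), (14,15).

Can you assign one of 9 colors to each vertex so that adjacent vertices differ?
A valid 9-coloring: color 1: [5]; color 2: [7]; color 3: [3]; color 4: [9]; color 5: [4]; color 6: [1]; color 7: [15]; color 8: [14]; color 9: [13].
(χ(G) = 9 ≤ 9.)

Yes, G is 9-colorable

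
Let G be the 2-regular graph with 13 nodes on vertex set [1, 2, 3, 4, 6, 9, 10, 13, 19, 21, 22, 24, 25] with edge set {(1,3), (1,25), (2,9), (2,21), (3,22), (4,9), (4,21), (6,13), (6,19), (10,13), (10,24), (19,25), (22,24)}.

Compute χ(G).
χ(G) = 3

Clique number ω(G) = 2 (lower bound: χ ≥ ω).
Odd cycle [24, 10, 13, 6, 19, 25, 1, 3, 22] needs 3 colors (χ ≥ 3).
The coloring below uses 3 colors, so χ(G) = 3.
A valid 3-coloring: color 1: [3, 9, 13, 19, 21, 24]; color 2: [2, 4, 6, 10, 22, 25]; color 3: [1].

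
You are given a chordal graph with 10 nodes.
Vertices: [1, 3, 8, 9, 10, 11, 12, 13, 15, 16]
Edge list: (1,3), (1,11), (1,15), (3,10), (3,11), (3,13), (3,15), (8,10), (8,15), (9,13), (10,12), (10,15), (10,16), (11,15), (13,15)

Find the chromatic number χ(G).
Clique number ω(G) = 4 (lower bound: χ ≥ ω).
The clique on [1, 3, 11, 15] has size 4, forcing χ ≥ 4, and the coloring below uses 4 colors, so χ(G) = 4.
A valid 4-coloring: color 1: [9, 12, 15, 16]; color 2: [3, 8]; color 3: [1, 10, 13]; color 4: [11].

χ(G) = 4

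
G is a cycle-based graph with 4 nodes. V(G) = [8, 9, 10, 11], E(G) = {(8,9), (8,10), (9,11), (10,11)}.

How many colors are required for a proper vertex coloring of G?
Clique number ω(G) = 2 (lower bound: χ ≥ ω).
The graph is bipartite (no odd cycle), so 2 colors suffice: χ(G) = 2.
A valid 2-coloring: color 1: [8, 11]; color 2: [9, 10].

χ(G) = 2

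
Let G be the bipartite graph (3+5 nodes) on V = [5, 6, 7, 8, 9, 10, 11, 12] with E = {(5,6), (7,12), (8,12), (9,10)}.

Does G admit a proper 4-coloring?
Yes, G is 4-colorable

A valid 4-coloring: color 1: [5, 9, 11, 12]; color 2: [6, 7, 8, 10].
(χ(G) = 2 ≤ 4.)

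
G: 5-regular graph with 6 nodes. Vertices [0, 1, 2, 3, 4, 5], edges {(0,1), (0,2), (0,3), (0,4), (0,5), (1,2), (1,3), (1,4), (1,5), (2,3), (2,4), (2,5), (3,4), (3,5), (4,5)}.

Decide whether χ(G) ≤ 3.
No, G is not 3-colorable

The clique on vertices [0, 1, 2, 3, 4, 5] has size 6 > 3, so it alone needs 6 colors.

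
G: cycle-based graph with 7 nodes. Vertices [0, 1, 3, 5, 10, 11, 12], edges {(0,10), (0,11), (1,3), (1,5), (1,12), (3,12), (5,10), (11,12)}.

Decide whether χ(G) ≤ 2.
No, G is not 2-colorable

The clique on vertices [1, 3, 12] has size 3 > 2, so it alone needs 3 colors.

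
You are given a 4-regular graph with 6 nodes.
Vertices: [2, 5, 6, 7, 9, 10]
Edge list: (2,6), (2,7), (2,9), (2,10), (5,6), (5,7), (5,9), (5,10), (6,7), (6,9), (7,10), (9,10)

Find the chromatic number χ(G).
Clique number ω(G) = 3 (lower bound: χ ≥ ω).
The clique on [2, 9, 10] has size 3, forcing χ ≥ 3, and the coloring below uses 3 colors, so χ(G) = 3.
A valid 3-coloring: color 1: [7, 9]; color 2: [6, 10]; color 3: [2, 5].

χ(G) = 3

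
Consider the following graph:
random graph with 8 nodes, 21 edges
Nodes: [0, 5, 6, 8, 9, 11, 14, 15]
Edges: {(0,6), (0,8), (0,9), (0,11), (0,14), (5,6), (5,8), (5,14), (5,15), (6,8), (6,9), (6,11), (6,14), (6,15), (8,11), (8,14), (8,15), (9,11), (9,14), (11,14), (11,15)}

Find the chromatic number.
χ(G) = 5

Clique number ω(G) = 5 (lower bound: χ ≥ ω).
The clique on [0, 6, 8, 11, 14] has size 5, forcing χ ≥ 5, and the coloring below uses 5 colors, so χ(G) = 5.
A valid 5-coloring: color 1: [6]; color 2: [8, 9]; color 3: [5, 11]; color 4: [14, 15]; color 5: [0].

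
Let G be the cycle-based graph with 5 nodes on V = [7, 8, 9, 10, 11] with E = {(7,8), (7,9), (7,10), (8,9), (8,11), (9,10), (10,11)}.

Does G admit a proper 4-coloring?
A valid 4-coloring: color 1: [7, 11]; color 2: [8, 10]; color 3: [9].
(χ(G) = 3 ≤ 4.)

Yes, G is 4-colorable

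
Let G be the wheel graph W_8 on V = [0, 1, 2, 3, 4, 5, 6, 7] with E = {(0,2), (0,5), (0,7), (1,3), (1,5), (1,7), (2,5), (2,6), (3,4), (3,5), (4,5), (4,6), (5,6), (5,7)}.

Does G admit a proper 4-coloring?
Yes, G is 4-colorable

A valid 4-coloring: color 1: [5]; color 2: [0, 1, 4]; color 3: [2, 3, 7]; color 4: [6].
(χ(G) = 4 ≤ 4.)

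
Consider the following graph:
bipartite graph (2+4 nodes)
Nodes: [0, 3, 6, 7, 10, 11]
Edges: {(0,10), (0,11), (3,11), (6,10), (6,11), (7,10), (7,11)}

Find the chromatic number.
Clique number ω(G) = 2 (lower bound: χ ≥ ω).
The graph is bipartite (no odd cycle), so 2 colors suffice: χ(G) = 2.
A valid 2-coloring: color 1: [10, 11]; color 2: [0, 3, 6, 7].

χ(G) = 2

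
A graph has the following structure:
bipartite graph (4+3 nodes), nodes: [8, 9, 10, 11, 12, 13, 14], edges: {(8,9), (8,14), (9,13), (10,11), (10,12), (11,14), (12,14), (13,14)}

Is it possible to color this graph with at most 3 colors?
Yes, G is 3-colorable

A valid 3-coloring: color 1: [9, 10, 14]; color 2: [8, 11, 12, 13].
(χ(G) = 2 ≤ 3.)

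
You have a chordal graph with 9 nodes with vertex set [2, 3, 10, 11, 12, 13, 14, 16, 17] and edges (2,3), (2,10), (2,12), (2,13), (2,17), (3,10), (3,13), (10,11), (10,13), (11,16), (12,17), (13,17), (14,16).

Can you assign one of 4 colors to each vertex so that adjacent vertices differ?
Yes, G is 4-colorable

A valid 4-coloring: color 1: [2, 11, 14]; color 2: [12, 13, 16]; color 3: [10, 17]; color 4: [3].
(χ(G) = 4 ≤ 4.)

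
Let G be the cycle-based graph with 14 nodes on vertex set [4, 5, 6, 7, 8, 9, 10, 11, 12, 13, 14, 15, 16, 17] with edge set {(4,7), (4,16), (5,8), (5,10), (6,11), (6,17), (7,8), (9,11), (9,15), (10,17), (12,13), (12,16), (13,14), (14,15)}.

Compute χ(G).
χ(G) = 2

Clique number ω(G) = 2 (lower bound: χ ≥ ω).
The graph is bipartite (no odd cycle), so 2 colors suffice: χ(G) = 2.
A valid 2-coloring: color 1: [4, 6, 8, 9, 10, 12, 14]; color 2: [5, 7, 11, 13, 15, 16, 17].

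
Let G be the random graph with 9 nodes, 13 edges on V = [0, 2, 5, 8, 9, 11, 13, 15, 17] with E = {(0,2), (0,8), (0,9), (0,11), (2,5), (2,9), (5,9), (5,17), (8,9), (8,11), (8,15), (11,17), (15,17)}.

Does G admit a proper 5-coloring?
A valid 5-coloring: color 1: [2, 8, 13, 17]; color 2: [0, 5, 15]; color 3: [9, 11].
(χ(G) = 3 ≤ 5.)

Yes, G is 5-colorable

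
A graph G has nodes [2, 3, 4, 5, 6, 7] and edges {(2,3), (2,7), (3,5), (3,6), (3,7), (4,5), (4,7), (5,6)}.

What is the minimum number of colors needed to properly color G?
χ(G) = 3

Clique number ω(G) = 3 (lower bound: χ ≥ ω).
The clique on [2, 3, 7] has size 3, forcing χ ≥ 3, and the coloring below uses 3 colors, so χ(G) = 3.
A valid 3-coloring: color 1: [3, 4]; color 2: [5, 7]; color 3: [2, 6].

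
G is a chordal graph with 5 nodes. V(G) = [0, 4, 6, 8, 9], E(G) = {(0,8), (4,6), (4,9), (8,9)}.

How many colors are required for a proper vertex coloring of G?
χ(G) = 2

Clique number ω(G) = 2 (lower bound: χ ≥ ω).
The graph is bipartite (no odd cycle), so 2 colors suffice: χ(G) = 2.
A valid 2-coloring: color 1: [0, 6, 9]; color 2: [4, 8].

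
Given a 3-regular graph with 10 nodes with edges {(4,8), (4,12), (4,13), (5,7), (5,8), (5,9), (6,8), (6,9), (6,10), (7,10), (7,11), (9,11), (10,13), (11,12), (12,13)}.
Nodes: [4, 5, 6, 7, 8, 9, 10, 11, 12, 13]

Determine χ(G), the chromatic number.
Clique number ω(G) = 3 (lower bound: χ ≥ ω).
The clique on [4, 12, 13] has size 3, forcing χ ≥ 3, and the coloring below uses 3 colors, so χ(G) = 3.
A valid 3-coloring: color 1: [8, 9, 10, 12]; color 2: [5, 6, 11, 13]; color 3: [4, 7].

χ(G) = 3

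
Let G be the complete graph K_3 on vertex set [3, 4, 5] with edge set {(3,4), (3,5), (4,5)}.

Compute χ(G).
Clique number ω(G) = 3 (lower bound: χ ≥ ω).
The clique on [3, 4, 5] has size 3, forcing χ ≥ 3, and the coloring below uses 3 colors, so χ(G) = 3.
A valid 3-coloring: color 1: [4]; color 2: [5]; color 3: [3].

χ(G) = 3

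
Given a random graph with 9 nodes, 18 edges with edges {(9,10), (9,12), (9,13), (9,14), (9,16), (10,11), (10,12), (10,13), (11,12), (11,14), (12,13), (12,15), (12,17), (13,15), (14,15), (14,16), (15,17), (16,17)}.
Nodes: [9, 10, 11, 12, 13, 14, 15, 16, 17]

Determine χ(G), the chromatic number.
χ(G) = 4

Clique number ω(G) = 4 (lower bound: χ ≥ ω).
The clique on [9, 10, 12, 13] has size 4, forcing χ ≥ 4, and the coloring below uses 4 colors, so χ(G) = 4.
A valid 4-coloring: color 1: [12, 16]; color 2: [9, 11, 15]; color 3: [10, 14, 17]; color 4: [13].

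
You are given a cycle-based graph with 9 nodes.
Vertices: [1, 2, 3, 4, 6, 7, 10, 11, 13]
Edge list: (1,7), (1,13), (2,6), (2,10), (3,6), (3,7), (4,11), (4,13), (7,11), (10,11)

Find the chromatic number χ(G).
χ(G) = 3

Clique number ω(G) = 2 (lower bound: χ ≥ ω).
Odd cycle [13, 1, 7, 11, 4] needs 3 colors (χ ≥ 3).
The coloring below uses 3 colors, so χ(G) = 3.
A valid 3-coloring: color 1: [2, 3, 11, 13]; color 2: [4, 6, 7, 10]; color 3: [1].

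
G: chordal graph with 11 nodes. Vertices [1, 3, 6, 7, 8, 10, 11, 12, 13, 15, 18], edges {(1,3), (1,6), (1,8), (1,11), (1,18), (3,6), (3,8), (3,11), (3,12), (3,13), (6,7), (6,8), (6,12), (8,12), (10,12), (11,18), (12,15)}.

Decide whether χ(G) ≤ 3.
No, G is not 3-colorable

The clique on vertices [1, 3, 6, 8] has size 4 > 3, so it alone needs 4 colors.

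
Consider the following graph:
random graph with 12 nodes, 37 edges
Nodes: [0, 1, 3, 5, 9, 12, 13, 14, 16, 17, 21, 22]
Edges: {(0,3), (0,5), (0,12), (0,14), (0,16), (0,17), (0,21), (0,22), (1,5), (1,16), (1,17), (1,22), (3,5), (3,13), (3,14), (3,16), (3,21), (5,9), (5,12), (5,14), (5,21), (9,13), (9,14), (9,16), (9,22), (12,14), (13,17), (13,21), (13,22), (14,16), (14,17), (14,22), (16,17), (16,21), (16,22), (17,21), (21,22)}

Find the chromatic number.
Clique number ω(G) = 4 (lower bound: χ ≥ ω).
The clique on [0, 16, 17, 21] has size 4, forcing χ ≥ 4, and the coloring below uses 4 colors, so χ(G) = 4.
A valid 4-coloring: color 1: [0, 1, 9]; color 2: [14, 21]; color 3: [5, 13, 16]; color 4: [3, 12, 17, 22].

χ(G) = 4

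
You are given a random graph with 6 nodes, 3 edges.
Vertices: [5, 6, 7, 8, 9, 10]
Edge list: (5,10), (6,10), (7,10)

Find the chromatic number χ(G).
Clique number ω(G) = 2 (lower bound: χ ≥ ω).
The graph is bipartite (no odd cycle), so 2 colors suffice: χ(G) = 2.
A valid 2-coloring: color 1: [8, 9, 10]; color 2: [5, 6, 7].

χ(G) = 2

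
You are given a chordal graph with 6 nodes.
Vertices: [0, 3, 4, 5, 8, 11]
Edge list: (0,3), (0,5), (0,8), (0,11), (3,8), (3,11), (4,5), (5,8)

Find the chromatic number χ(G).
Clique number ω(G) = 3 (lower bound: χ ≥ ω).
The clique on [0, 3, 8] has size 3, forcing χ ≥ 3, and the coloring below uses 3 colors, so χ(G) = 3.
A valid 3-coloring: color 1: [0, 4]; color 2: [3, 5]; color 3: [8, 11].

χ(G) = 3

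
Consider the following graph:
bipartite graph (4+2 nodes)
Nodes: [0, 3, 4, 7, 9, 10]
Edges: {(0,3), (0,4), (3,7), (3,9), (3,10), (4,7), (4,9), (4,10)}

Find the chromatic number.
χ(G) = 2

Clique number ω(G) = 2 (lower bound: χ ≥ ω).
The graph is bipartite (no odd cycle), so 2 colors suffice: χ(G) = 2.
A valid 2-coloring: color 1: [3, 4]; color 2: [0, 7, 9, 10].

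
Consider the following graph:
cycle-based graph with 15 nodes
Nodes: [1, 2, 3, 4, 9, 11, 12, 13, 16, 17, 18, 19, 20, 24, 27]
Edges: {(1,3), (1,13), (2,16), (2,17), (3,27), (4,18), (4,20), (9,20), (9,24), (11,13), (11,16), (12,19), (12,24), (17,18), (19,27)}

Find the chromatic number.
Clique number ω(G) = 2 (lower bound: χ ≥ ω).
Odd cycle [4, 18, 17, 2, 16, 11, 13, 1, 3, 27, 19, 12, 24, 9, 20] needs 3 colors (χ ≥ 3).
The coloring below uses 3 colors, so χ(G) = 3.
A valid 3-coloring: color 1: [3, 4, 9, 13, 16, 17, 19]; color 2: [1, 2, 11, 12, 18, 20, 27]; color 3: [24].

χ(G) = 3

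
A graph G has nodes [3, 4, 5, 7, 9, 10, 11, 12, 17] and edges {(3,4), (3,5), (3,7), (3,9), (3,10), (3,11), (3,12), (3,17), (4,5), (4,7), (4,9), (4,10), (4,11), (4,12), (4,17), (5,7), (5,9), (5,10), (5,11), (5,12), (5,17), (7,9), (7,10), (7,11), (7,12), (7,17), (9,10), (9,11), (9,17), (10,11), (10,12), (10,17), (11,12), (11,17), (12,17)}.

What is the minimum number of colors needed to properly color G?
Clique number ω(G) = 8 (lower bound: χ ≥ ω).
The clique on [3, 4, 5, 7, 9, 10, 11, 17] has size 8, forcing χ ≥ 8, and the coloring below uses 8 colors, so χ(G) = 8.
A valid 8-coloring: color 1: [11]; color 2: [4]; color 3: [10]; color 4: [17]; color 5: [5]; color 6: [7]; color 7: [3]; color 8: [9, 12].

χ(G) = 8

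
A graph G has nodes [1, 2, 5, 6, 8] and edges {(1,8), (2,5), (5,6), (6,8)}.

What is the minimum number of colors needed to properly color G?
Clique number ω(G) = 2 (lower bound: χ ≥ ω).
The graph is bipartite (no odd cycle), so 2 colors suffice: χ(G) = 2.
A valid 2-coloring: color 1: [1, 2, 6]; color 2: [5, 8].

χ(G) = 2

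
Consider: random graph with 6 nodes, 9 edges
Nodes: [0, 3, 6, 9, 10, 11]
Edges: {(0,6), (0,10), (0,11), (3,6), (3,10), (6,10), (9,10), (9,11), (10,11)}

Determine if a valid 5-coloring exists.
A valid 5-coloring: color 1: [10]; color 2: [6, 11]; color 3: [0, 3, 9].
(χ(G) = 3 ≤ 5.)

Yes, G is 5-colorable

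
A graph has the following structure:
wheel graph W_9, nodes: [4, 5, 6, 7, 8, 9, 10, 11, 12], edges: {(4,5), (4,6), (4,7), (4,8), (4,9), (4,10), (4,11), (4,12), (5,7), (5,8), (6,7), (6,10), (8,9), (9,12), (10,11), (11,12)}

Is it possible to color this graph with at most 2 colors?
The clique on vertices [4, 5, 8] has size 3 > 2, so it alone needs 3 colors.

No, G is not 2-colorable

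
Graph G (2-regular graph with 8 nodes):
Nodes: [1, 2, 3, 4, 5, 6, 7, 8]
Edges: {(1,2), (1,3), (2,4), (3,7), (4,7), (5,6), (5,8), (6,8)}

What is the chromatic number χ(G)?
Clique number ω(G) = 3 (lower bound: χ ≥ ω).
The clique on [5, 6, 8] has size 3, forcing χ ≥ 3, and the coloring below uses 3 colors, so χ(G) = 3.
A valid 3-coloring: color 1: [2, 5, 7]; color 2: [1, 4, 6]; color 3: [3, 8].

χ(G) = 3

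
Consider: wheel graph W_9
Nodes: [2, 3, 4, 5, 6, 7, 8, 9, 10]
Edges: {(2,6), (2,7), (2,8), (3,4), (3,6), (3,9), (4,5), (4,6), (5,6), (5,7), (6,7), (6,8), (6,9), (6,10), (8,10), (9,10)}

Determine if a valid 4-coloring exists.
A valid 4-coloring: color 1: [6]; color 2: [2, 3, 5, 10]; color 3: [4, 7, 8, 9].
(χ(G) = 3 ≤ 4.)

Yes, G is 4-colorable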